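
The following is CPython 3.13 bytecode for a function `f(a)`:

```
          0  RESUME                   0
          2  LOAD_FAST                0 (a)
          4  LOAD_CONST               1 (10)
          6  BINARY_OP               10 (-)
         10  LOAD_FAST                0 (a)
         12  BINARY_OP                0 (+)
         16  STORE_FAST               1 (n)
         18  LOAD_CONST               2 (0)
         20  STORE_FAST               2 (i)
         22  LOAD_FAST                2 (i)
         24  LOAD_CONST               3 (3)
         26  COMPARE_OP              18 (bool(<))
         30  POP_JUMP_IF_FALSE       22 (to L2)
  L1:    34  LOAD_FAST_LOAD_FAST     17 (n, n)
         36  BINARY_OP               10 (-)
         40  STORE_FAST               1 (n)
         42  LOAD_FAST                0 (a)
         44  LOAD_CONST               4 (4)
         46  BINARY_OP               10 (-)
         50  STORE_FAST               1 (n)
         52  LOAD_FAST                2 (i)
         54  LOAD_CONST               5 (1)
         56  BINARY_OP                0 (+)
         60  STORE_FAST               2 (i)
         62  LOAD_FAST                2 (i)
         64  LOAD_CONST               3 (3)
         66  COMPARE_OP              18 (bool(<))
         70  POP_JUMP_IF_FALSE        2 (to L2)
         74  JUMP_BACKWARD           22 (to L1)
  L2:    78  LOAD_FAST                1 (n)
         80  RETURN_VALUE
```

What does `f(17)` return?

13

LOAD_FAST a → push 17. Stack: [17]
LOAD_CONST → push 10. Stack: [17, 10]
BINARY_OP - → 17 - 10 = 7. Stack: [7]
LOAD_FAST a → push 17. Stack: [7, 17]
BINARY_OP + → 7 + 17 = 24. Stack: [24]
STORE_FAST n → n=24. Stack: []
LOAD_CONST → push 0. Stack: [0]
STORE_FAST i → i=0. Stack: []
LOAD_FAST i → push 0. Stack: [0]
LOAD_CONST → push 3. Stack: [0, 3]
COMPARE_OP bool(<) → 0 vs 3 = True. Stack: [True]
POP_JUMP_IF_FALSE → pop True; no jump. Stack: []
LOAD_FAST_LOAD_FAST n,n → push 24,24. Stack: [24, 24]
BINARY_OP - → 24 - 24 = 0. Stack: [0]
STORE_FAST n → n=0. Stack: []
LOAD_FAST a → push 17. Stack: [17]
LOAD_CONST → push 4. Stack: [17, 4]
BINARY_OP - → 17 - 4 = 13. Stack: [13]
STORE_FAST n → n=13. Stack: []
LOAD_FAST i → push 0. Stack: [0]
LOAD_CONST → push 1. Stack: [0, 1]
BINARY_OP + → 0 + 1 = 1. Stack: [1]
STORE_FAST i → i=1. Stack: []
LOAD_FAST i → push 1. Stack: [1]
LOAD_CONST → push 3. Stack: [1, 3]
COMPARE_OP bool(<) → 1 vs 3 = True. Stack: [True]
POP_JUMP_IF_FALSE → pop True; no jump. Stack: []
LOAD_FAST_LOAD_FAST n,n → push 13,13. Stack: [13, 13]
BINARY_OP - → 13 - 13 = 0. Stack: [0]
STORE_FAST n → n=0. Stack: []
LOAD_FAST a → push 17. Stack: [17]
LOAD_CONST → push 4. Stack: [17, 4]
BINARY_OP - → 17 - 4 = 13. Stack: [13]
STORE_FAST n → n=13. Stack: []
LOAD_FAST i → push 1. Stack: [1]
LOAD_CONST → push 1. Stack: [1, 1]
BINARY_OP + → 1 + 1 = 2. Stack: [2]
STORE_FAST i → i=2. Stack: []
LOAD_FAST i → push 2. Stack: [2]
LOAD_CONST → push 3. Stack: [2, 3]
COMPARE_OP bool(<) → 2 vs 3 = True. Stack: [True]
POP_JUMP_IF_FALSE → pop True; no jump. Stack: []
LOAD_FAST_LOAD_FAST n,n → push 13,13. Stack: [13, 13]
BINARY_OP - → 13 - 13 = 0. Stack: [0]
STORE_FAST n → n=0. Stack: []
LOAD_FAST a → push 17. Stack: [17]
LOAD_CONST → push 4. Stack: [17, 4]
BINARY_OP - → 17 - 4 = 13. Stack: [13]
STORE_FAST n → n=13. Stack: []
LOAD_FAST i → push 2. Stack: [2]
LOAD_CONST → push 1. Stack: [2, 1]
BINARY_OP + → 2 + 1 = 3. Stack: [3]
STORE_FAST i → i=3. Stack: []
LOAD_FAST i → push 3. Stack: [3]
LOAD_CONST → push 3. Stack: [3, 3]
COMPARE_OP bool(<) → 3 vs 3 = False. Stack: [False]
POP_JUMP_IF_FALSE → pop False; jump. Stack: []
LOAD_FAST n → push 13. Stack: [13]
RETURN_VALUE → return 13.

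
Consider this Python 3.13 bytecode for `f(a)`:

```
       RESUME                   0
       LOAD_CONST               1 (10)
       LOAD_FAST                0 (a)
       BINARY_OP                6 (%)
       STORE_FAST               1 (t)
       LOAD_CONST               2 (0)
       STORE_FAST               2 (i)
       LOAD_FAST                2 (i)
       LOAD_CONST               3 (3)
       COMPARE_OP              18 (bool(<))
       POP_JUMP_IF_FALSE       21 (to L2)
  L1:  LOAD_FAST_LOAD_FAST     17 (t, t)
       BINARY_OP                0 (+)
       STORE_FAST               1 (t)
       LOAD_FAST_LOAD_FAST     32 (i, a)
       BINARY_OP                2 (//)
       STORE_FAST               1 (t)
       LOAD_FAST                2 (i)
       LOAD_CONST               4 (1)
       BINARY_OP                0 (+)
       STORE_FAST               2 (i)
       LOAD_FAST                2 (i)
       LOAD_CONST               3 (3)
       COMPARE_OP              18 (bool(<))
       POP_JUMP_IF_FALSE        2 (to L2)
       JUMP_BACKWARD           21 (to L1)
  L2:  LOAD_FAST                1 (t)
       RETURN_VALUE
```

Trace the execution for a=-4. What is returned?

-1

LOAD_CONST → push 10. Stack: [10]
LOAD_FAST a → push -4. Stack: [10, -4]
BINARY_OP % → 10 % -4 = -2. Stack: [-2]
STORE_FAST t → t=-2. Stack: []
LOAD_CONST → push 0. Stack: [0]
STORE_FAST i → i=0. Stack: []
LOAD_FAST i → push 0. Stack: [0]
LOAD_CONST → push 3. Stack: [0, 3]
COMPARE_OP bool(<) → 0 vs 3 = True. Stack: [True]
POP_JUMP_IF_FALSE → pop True; no jump. Stack: []
LOAD_FAST_LOAD_FAST t,t → push -2,-2. Stack: [-2, -2]
BINARY_OP + → -2 + -2 = -4. Stack: [-4]
STORE_FAST t → t=-4. Stack: []
LOAD_FAST_LOAD_FAST i,a → push 0,-4. Stack: [0, -4]
BINARY_OP // → 0 // -4 = 0. Stack: [0]
STORE_FAST t → t=0. Stack: []
LOAD_FAST i → push 0. Stack: [0]
LOAD_CONST → push 1. Stack: [0, 1]
BINARY_OP + → 0 + 1 = 1. Stack: [1]
STORE_FAST i → i=1. Stack: []
LOAD_FAST i → push 1. Stack: [1]
LOAD_CONST → push 3. Stack: [1, 3]
COMPARE_OP bool(<) → 1 vs 3 = True. Stack: [True]
POP_JUMP_IF_FALSE → pop True; no jump. Stack: []
LOAD_FAST_LOAD_FAST t,t → push 0,0. Stack: [0, 0]
BINARY_OP + → 0 + 0 = 0. Stack: [0]
STORE_FAST t → t=0. Stack: []
LOAD_FAST_LOAD_FAST i,a → push 1,-4. Stack: [1, -4]
BINARY_OP // → 1 // -4 = -1. Stack: [-1]
STORE_FAST t → t=-1. Stack: []
LOAD_FAST i → push 1. Stack: [1]
LOAD_CONST → push 1. Stack: [1, 1]
BINARY_OP + → 1 + 1 = 2. Stack: [2]
STORE_FAST i → i=2. Stack: []
LOAD_FAST i → push 2. Stack: [2]
LOAD_CONST → push 3. Stack: [2, 3]
COMPARE_OP bool(<) → 2 vs 3 = True. Stack: [True]
POP_JUMP_IF_FALSE → pop True; no jump. Stack: []
LOAD_FAST_LOAD_FAST t,t → push -1,-1. Stack: [-1, -1]
BINARY_OP + → -1 + -1 = -2. Stack: [-2]
STORE_FAST t → t=-2. Stack: []
LOAD_FAST_LOAD_FAST i,a → push 2,-4. Stack: [2, -4]
BINARY_OP // → 2 // -4 = -1. Stack: [-1]
STORE_FAST t → t=-1. Stack: []
LOAD_FAST i → push 2. Stack: [2]
LOAD_CONST → push 1. Stack: [2, 1]
BINARY_OP + → 2 + 1 = 3. Stack: [3]
STORE_FAST i → i=3. Stack: []
LOAD_FAST i → push 3. Stack: [3]
LOAD_CONST → push 3. Stack: [3, 3]
COMPARE_OP bool(<) → 3 vs 3 = False. Stack: [False]
POP_JUMP_IF_FALSE → pop False; jump. Stack: []
LOAD_FAST t → push -1. Stack: [-1]
RETURN_VALUE → return -1.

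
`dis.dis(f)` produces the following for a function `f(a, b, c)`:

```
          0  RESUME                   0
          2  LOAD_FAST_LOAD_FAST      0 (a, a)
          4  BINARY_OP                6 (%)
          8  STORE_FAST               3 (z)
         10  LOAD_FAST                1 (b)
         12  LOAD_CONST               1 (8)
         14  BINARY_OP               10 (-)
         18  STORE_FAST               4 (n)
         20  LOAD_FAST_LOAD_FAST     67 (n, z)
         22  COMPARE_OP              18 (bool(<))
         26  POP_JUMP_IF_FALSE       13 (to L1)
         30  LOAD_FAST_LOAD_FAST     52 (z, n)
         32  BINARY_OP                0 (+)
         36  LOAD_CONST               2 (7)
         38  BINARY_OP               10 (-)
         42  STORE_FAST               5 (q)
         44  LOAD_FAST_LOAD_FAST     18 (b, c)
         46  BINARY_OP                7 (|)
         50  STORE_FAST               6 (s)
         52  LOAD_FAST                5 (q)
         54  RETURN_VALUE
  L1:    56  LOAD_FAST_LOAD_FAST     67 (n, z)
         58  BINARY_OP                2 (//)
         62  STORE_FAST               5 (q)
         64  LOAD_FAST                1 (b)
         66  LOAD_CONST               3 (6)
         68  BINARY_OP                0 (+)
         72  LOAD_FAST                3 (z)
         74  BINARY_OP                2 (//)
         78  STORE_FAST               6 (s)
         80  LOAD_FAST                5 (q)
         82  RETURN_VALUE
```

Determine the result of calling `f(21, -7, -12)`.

-22

LOAD_FAST_LOAD_FAST a,a → push 21,21. Stack: [21, 21]
BINARY_OP % → 21 % 21 = 0. Stack: [0]
STORE_FAST z → z=0. Stack: []
LOAD_FAST b → push -7. Stack: [-7]
LOAD_CONST → push 8. Stack: [-7, 8]
BINARY_OP - → -7 - 8 = -15. Stack: [-15]
STORE_FAST n → n=-15. Stack: []
LOAD_FAST_LOAD_FAST n,z → push -15,0. Stack: [-15, 0]
COMPARE_OP bool(<) → -15 vs 0 = True. Stack: [True]
POP_JUMP_IF_FALSE → pop True; no jump. Stack: []
LOAD_FAST_LOAD_FAST z,n → push 0,-15. Stack: [0, -15]
BINARY_OP + → 0 + -15 = -15. Stack: [-15]
LOAD_CONST → push 7. Stack: [-15, 7]
BINARY_OP - → -15 - 7 = -22. Stack: [-22]
STORE_FAST q → q=-22. Stack: []
LOAD_FAST_LOAD_FAST b,c → push -7,-12. Stack: [-7, -12]
BINARY_OP | → -7 | -12 = -3. Stack: [-3]
STORE_FAST s → s=-3. Stack: []
LOAD_FAST q → push -22. Stack: [-22]
RETURN_VALUE → return -22.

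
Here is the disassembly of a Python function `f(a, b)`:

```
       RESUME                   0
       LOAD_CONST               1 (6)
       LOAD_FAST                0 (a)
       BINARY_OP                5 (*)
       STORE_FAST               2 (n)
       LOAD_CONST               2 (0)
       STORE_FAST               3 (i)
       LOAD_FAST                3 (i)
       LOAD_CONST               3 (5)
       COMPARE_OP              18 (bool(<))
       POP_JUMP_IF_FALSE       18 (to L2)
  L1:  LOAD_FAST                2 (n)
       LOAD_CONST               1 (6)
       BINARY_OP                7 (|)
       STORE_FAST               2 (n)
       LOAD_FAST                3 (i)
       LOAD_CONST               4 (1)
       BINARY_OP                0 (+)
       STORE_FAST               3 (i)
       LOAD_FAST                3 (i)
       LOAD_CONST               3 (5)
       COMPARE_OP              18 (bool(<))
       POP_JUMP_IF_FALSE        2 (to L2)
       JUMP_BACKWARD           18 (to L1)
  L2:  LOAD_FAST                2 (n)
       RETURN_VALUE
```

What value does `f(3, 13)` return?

22

LOAD_CONST → push 6
LOAD_FAST a → push 3
BINARY_OP * → 6 * 3 = 18
STORE_FAST n → n=18
LOAD_CONST → push 0
STORE_FAST i → i=0
LOAD_FAST i → push 0
LOAD_CONST → push 5
COMPARE_OP bool(<) → 0 vs 5 = True
POP_JUMP_IF_FALSE → pop True; no jump
LOAD_FAST n → push 18
LOAD_CONST → push 6
BINARY_OP | → 18 | 6 = 22
STORE_FAST n → n=22
LOAD_FAST i → push 0
LOAD_CONST → push 1
BINARY_OP + → 0 + 1 = 1
STORE_FAST i → i=1
LOAD_FAST i → push 1
LOAD_CONST → push 5
COMPARE_OP bool(<) → 1 vs 5 = True
POP_JUMP_IF_FALSE → pop True; no jump
LOAD_FAST n → push 22
LOAD_CONST → push 6
BINARY_OP | → 22 | 6 = 22
STORE_FAST n → n=22
LOAD_FAST i → push 1
LOAD_CONST → push 1
BINARY_OP + → 1 + 1 = 2
STORE_FAST i → i=2
LOAD_FAST i → push 2
LOAD_CONST → push 5
COMPARE_OP bool(<) → 2 vs 5 = True
POP_JUMP_IF_FALSE → pop True; no jump
LOAD_FAST n → push 22
LOAD_CONST → push 6
BINARY_OP | → 22 | 6 = 22
STORE_FAST n → n=22
LOAD_FAST i → push 2
LOAD_CONST → push 1
BINARY_OP + → 2 + 1 = 3
STORE_FAST i → i=3
LOAD_FAST i → push 3
LOAD_CONST → push 5
COMPARE_OP bool(<) → 3 vs 5 = True
POP_JUMP_IF_FALSE → pop True; no jump
LOAD_FAST n → push 22
LOAD_CONST → push 6
BINARY_OP | → 22 | 6 = 22
STORE_FAST n → n=22
LOAD_FAST i → push 3
LOAD_CONST → push 1
BINARY_OP + → 3 + 1 = 4
STORE_FAST i → i=4
LOAD_FAST i → push 4
LOAD_CONST → push 5
COMPARE_OP bool(<) → 4 vs 5 = True
POP_JUMP_IF_FALSE → pop True; no jump
LOAD_FAST n → push 22
LOAD_CONST → push 6
BINARY_OP | → 22 | 6 = 22
STORE_FAST n → n=22
LOAD_FAST i → push 4
LOAD_CONST → push 1
BINARY_OP + → 4 + 1 = 5
STORE_FAST i → i=5
LOAD_FAST i → push 5
LOAD_CONST → push 5
COMPARE_OP bool(<) → 5 vs 5 = False
POP_JUMP_IF_FALSE → pop False; jump
LOAD_FAST n → push 22
RETURN_VALUE → return 22.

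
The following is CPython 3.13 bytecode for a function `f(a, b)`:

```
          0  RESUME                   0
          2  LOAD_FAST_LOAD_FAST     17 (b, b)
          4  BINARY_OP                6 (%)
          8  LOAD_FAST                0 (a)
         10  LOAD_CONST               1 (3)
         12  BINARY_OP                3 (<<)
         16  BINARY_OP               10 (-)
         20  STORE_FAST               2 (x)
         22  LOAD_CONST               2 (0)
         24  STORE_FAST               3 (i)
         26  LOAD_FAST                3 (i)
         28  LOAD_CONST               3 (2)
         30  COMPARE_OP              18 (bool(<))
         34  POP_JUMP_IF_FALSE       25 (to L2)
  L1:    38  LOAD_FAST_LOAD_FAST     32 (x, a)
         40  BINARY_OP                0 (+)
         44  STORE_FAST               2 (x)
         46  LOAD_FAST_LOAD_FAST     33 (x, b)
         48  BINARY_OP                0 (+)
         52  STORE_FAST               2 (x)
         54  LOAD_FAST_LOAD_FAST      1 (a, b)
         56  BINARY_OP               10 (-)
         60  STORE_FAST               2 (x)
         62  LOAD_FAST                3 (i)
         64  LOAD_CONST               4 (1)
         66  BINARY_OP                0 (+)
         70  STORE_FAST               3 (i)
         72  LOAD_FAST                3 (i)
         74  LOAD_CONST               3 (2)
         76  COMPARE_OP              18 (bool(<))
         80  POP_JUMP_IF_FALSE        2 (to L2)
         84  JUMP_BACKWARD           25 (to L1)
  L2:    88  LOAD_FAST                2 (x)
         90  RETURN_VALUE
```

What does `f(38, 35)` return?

3

LOAD_FAST_LOAD_FAST b,b → push 35,35. Stack: [35, 35]
BINARY_OP % → 35 % 35 = 0. Stack: [0]
LOAD_FAST a → push 38. Stack: [0, 38]
LOAD_CONST → push 3. Stack: [0, 38, 3]
BINARY_OP << → 38 << 3 = 304. Stack: [0, 304]
BINARY_OP - → 0 - 304 = -304. Stack: [-304]
STORE_FAST x → x=-304. Stack: []
LOAD_CONST → push 0. Stack: [0]
STORE_FAST i → i=0. Stack: []
LOAD_FAST i → push 0. Stack: [0]
LOAD_CONST → push 2. Stack: [0, 2]
COMPARE_OP bool(<) → 0 vs 2 = True. Stack: [True]
POP_JUMP_IF_FALSE → pop True; no jump. Stack: []
LOAD_FAST_LOAD_FAST x,a → push -304,38. Stack: [-304, 38]
BINARY_OP + → -304 + 38 = -266. Stack: [-266]
STORE_FAST x → x=-266. Stack: []
LOAD_FAST_LOAD_FAST x,b → push -266,35. Stack: [-266, 35]
BINARY_OP + → -266 + 35 = -231. Stack: [-231]
STORE_FAST x → x=-231. Stack: []
LOAD_FAST_LOAD_FAST a,b → push 38,35. Stack: [38, 35]
BINARY_OP - → 38 - 35 = 3. Stack: [3]
STORE_FAST x → x=3. Stack: []
LOAD_FAST i → push 0. Stack: [0]
LOAD_CONST → push 1. Stack: [0, 1]
BINARY_OP + → 0 + 1 = 1. Stack: [1]
STORE_FAST i → i=1. Stack: []
LOAD_FAST i → push 1. Stack: [1]
LOAD_CONST → push 2. Stack: [1, 2]
COMPARE_OP bool(<) → 1 vs 2 = True. Stack: [True]
POP_JUMP_IF_FALSE → pop True; no jump. Stack: []
LOAD_FAST_LOAD_FAST x,a → push 3,38. Stack: [3, 38]
BINARY_OP + → 3 + 38 = 41. Stack: [41]
STORE_FAST x → x=41. Stack: []
LOAD_FAST_LOAD_FAST x,b → push 41,35. Stack: [41, 35]
BINARY_OP + → 41 + 35 = 76. Stack: [76]
STORE_FAST x → x=76. Stack: []
LOAD_FAST_LOAD_FAST a,b → push 38,35. Stack: [38, 35]
BINARY_OP - → 38 - 35 = 3. Stack: [3]
STORE_FAST x → x=3. Stack: []
LOAD_FAST i → push 1. Stack: [1]
LOAD_CONST → push 1. Stack: [1, 1]
BINARY_OP + → 1 + 1 = 2. Stack: [2]
STORE_FAST i → i=2. Stack: []
LOAD_FAST i → push 2. Stack: [2]
LOAD_CONST → push 2. Stack: [2, 2]
COMPARE_OP bool(<) → 2 vs 2 = False. Stack: [False]
POP_JUMP_IF_FALSE → pop False; jump. Stack: []
LOAD_FAST x → push 3. Stack: [3]
RETURN_VALUE → return 3.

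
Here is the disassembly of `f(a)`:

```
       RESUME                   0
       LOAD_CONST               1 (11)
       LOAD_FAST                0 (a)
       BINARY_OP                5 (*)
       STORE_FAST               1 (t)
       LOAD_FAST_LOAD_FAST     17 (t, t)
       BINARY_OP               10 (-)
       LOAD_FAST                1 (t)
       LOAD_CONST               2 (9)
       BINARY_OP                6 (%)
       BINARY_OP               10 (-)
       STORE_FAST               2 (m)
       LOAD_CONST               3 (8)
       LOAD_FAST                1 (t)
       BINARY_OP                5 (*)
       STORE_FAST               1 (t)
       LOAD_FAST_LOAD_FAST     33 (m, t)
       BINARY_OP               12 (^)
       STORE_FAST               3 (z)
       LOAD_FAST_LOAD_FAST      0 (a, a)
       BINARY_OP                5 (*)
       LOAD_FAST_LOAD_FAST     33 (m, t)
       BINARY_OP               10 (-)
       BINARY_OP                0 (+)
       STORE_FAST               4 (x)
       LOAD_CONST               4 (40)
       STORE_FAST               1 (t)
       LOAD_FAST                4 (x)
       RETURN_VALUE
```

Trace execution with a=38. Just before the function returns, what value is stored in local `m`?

LOAD_CONST → push 11. Stack: [11]
LOAD_FAST a → push 38. Stack: [11, 38]
BINARY_OP * → 11 * 38 = 418. Stack: [418]
STORE_FAST t → t=418. Stack: []
LOAD_FAST_LOAD_FAST t,t → push 418,418. Stack: [418, 418]
BINARY_OP - → 418 - 418 = 0. Stack: [0]
LOAD_FAST t → push 418. Stack: [0, 418]
LOAD_CONST → push 9. Stack: [0, 418, 9]
BINARY_OP % → 418 % 9 = 4. Stack: [0, 4]
BINARY_OP - → 0 - 4 = -4. Stack: [-4]
STORE_FAST m → m=-4. Stack: []
LOAD_CONST → push 8. Stack: [8]
LOAD_FAST t → push 418. Stack: [8, 418]
BINARY_OP * → 8 * 418 = 3344. Stack: [3344]
STORE_FAST t → t=3344. Stack: []
LOAD_FAST_LOAD_FAST m,t → push -4,3344. Stack: [-4, 3344]
BINARY_OP ^ → -4 ^ 3344 = -3348. Stack: [-3348]
STORE_FAST z → z=-3348. Stack: []
LOAD_FAST_LOAD_FAST a,a → push 38,38. Stack: [38, 38]
BINARY_OP * → 38 * 38 = 1444. Stack: [1444]
LOAD_FAST_LOAD_FAST m,t → push -4,3344. Stack: [1444, -4, 3344]
BINARY_OP - → -4 - 3344 = -3348. Stack: [1444, -3348]
BINARY_OP + → 1444 + -3348 = -1904. Stack: [-1904]
STORE_FAST x → x=-1904. Stack: []
LOAD_CONST → push 40. Stack: [40]
STORE_FAST t → t=40. Stack: []
LOAD_FAST x → push -1904. Stack: [-1904]
RETURN_VALUE → return -1904.

-4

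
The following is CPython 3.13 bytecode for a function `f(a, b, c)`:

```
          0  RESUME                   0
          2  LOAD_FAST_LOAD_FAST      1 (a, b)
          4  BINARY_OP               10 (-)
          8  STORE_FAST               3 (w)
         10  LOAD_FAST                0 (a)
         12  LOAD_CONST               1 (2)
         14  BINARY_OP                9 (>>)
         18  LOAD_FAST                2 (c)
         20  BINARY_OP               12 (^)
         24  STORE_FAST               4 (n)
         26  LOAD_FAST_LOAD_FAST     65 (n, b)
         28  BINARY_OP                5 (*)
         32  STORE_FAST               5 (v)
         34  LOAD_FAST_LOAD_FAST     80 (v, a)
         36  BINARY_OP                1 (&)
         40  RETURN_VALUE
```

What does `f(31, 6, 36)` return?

18

LOAD_FAST_LOAD_FAST a,b → push 31,6. Stack: [31, 6]
BINARY_OP - → 31 - 6 = 25. Stack: [25]
STORE_FAST w → w=25. Stack: []
LOAD_FAST a → push 31. Stack: [31]
LOAD_CONST → push 2. Stack: [31, 2]
BINARY_OP >> → 31 >> 2 = 7. Stack: [7]
LOAD_FAST c → push 36. Stack: [7, 36]
BINARY_OP ^ → 7 ^ 36 = 35. Stack: [35]
STORE_FAST n → n=35. Stack: []
LOAD_FAST_LOAD_FAST n,b → push 35,6. Stack: [35, 6]
BINARY_OP * → 35 * 6 = 210. Stack: [210]
STORE_FAST v → v=210. Stack: []
LOAD_FAST_LOAD_FAST v,a → push 210,31. Stack: [210, 31]
BINARY_OP & → 210 & 31 = 18. Stack: [18]
RETURN_VALUE → return 18.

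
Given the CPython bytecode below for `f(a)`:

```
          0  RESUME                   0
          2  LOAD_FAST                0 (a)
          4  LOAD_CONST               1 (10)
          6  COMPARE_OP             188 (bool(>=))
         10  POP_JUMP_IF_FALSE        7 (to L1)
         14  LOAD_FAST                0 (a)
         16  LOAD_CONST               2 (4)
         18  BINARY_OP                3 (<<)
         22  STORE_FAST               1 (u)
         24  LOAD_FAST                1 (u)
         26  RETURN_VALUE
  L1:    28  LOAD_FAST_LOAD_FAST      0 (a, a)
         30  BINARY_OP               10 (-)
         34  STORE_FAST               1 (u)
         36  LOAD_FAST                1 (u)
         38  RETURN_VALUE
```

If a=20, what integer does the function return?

320

LOAD_FAST a → push 20. Stack: [20]
LOAD_CONST → push 10. Stack: [20, 10]
COMPARE_OP bool(>=) → 20 vs 10 = True. Stack: [True]
POP_JUMP_IF_FALSE → pop True; no jump. Stack: []
LOAD_FAST a → push 20. Stack: [20]
LOAD_CONST → push 4. Stack: [20, 4]
BINARY_OP << → 20 << 4 = 320. Stack: [320]
STORE_FAST u → u=320. Stack: []
LOAD_FAST u → push 320. Stack: [320]
RETURN_VALUE → return 320.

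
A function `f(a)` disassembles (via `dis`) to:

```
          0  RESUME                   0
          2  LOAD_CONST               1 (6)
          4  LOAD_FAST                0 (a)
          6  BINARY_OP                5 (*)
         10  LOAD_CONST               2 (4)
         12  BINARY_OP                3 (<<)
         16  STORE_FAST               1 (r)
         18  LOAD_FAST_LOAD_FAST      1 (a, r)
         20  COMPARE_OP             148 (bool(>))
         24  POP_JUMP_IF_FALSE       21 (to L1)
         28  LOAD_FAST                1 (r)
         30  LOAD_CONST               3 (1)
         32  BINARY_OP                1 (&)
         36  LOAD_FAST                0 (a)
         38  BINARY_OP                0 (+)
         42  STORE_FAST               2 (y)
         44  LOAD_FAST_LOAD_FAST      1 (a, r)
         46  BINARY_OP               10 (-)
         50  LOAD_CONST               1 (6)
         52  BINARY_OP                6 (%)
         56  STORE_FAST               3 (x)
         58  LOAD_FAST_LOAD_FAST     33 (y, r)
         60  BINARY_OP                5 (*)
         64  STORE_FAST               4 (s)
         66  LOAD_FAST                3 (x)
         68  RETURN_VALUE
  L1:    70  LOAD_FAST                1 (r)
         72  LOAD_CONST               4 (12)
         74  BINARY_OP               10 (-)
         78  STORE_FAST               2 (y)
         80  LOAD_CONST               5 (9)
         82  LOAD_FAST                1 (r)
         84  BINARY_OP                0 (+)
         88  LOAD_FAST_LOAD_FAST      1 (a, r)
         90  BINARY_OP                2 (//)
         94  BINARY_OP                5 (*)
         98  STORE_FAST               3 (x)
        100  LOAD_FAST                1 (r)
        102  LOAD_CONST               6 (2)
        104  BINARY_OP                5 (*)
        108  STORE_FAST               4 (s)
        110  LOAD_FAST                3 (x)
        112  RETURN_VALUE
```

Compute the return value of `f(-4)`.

2

LOAD_CONST → push 6. Stack: [6]
LOAD_FAST a → push -4. Stack: [6, -4]
BINARY_OP * → 6 * -4 = -24. Stack: [-24]
LOAD_CONST → push 4. Stack: [-24, 4]
BINARY_OP << → -24 << 4 = -384. Stack: [-384]
STORE_FAST r → r=-384. Stack: []
LOAD_FAST_LOAD_FAST a,r → push -4,-384. Stack: [-4, -384]
COMPARE_OP bool(>) → -4 vs -384 = True. Stack: [True]
POP_JUMP_IF_FALSE → pop True; no jump. Stack: []
LOAD_FAST r → push -384. Stack: [-384]
LOAD_CONST → push 1. Stack: [-384, 1]
BINARY_OP & → -384 & 1 = 0. Stack: [0]
LOAD_FAST a → push -4. Stack: [0, -4]
BINARY_OP + → 0 + -4 = -4. Stack: [-4]
STORE_FAST y → y=-4. Stack: []
LOAD_FAST_LOAD_FAST a,r → push -4,-384. Stack: [-4, -384]
BINARY_OP - → -4 - -384 = 380. Stack: [380]
LOAD_CONST → push 6. Stack: [380, 6]
BINARY_OP % → 380 % 6 = 2. Stack: [2]
STORE_FAST x → x=2. Stack: []
LOAD_FAST_LOAD_FAST y,r → push -4,-384. Stack: [-4, -384]
BINARY_OP * → -4 * -384 = 1536. Stack: [1536]
STORE_FAST s → s=1536. Stack: []
LOAD_FAST x → push 2. Stack: [2]
RETURN_VALUE → return 2.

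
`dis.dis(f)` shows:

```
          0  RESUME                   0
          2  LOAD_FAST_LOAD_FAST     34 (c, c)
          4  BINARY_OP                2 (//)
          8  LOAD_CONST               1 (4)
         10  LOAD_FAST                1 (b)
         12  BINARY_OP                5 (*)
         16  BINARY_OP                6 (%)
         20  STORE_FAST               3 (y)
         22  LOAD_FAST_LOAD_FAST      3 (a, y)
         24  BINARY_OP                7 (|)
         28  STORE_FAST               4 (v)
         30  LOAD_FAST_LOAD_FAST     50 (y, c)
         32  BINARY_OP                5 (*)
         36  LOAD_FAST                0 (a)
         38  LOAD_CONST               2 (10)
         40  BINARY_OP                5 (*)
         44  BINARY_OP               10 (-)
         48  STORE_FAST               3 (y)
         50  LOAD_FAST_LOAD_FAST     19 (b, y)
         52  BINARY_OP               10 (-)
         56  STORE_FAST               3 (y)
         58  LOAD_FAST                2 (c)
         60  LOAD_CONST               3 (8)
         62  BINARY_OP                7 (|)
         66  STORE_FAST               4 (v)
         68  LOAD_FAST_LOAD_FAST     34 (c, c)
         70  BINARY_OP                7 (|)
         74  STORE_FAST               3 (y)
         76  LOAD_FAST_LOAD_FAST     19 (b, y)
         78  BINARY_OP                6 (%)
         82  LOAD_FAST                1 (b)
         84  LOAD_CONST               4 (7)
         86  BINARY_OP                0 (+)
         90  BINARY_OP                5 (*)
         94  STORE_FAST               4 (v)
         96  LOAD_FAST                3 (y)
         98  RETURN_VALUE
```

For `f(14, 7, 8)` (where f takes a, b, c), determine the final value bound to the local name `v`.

LOAD_FAST_LOAD_FAST c,c → push 8,8. Stack: [8, 8]
BINARY_OP // → 8 // 8 = 1. Stack: [1]
LOAD_CONST → push 4. Stack: [1, 4]
LOAD_FAST b → push 7. Stack: [1, 4, 7]
BINARY_OP * → 4 * 7 = 28. Stack: [1, 28]
BINARY_OP % → 1 % 28 = 1. Stack: [1]
STORE_FAST y → y=1. Stack: []
LOAD_FAST_LOAD_FAST a,y → push 14,1. Stack: [14, 1]
BINARY_OP | → 14 | 1 = 15. Stack: [15]
STORE_FAST v → v=15. Stack: []
LOAD_FAST_LOAD_FAST y,c → push 1,8. Stack: [1, 8]
BINARY_OP * → 1 * 8 = 8. Stack: [8]
LOAD_FAST a → push 14. Stack: [8, 14]
LOAD_CONST → push 10. Stack: [8, 14, 10]
BINARY_OP * → 14 * 10 = 140. Stack: [8, 140]
BINARY_OP - → 8 - 140 = -132. Stack: [-132]
STORE_FAST y → y=-132. Stack: []
LOAD_FAST_LOAD_FAST b,y → push 7,-132. Stack: [7, -132]
BINARY_OP - → 7 - -132 = 139. Stack: [139]
STORE_FAST y → y=139. Stack: []
LOAD_FAST c → push 8. Stack: [8]
LOAD_CONST → push 8. Stack: [8, 8]
BINARY_OP | → 8 | 8 = 8. Stack: [8]
STORE_FAST v → v=8. Stack: []
LOAD_FAST_LOAD_FAST c,c → push 8,8. Stack: [8, 8]
BINARY_OP | → 8 | 8 = 8. Stack: [8]
STORE_FAST y → y=8. Stack: []
LOAD_FAST_LOAD_FAST b,y → push 7,8. Stack: [7, 8]
BINARY_OP % → 7 % 8 = 7. Stack: [7]
LOAD_FAST b → push 7. Stack: [7, 7]
LOAD_CONST → push 7. Stack: [7, 7, 7]
BINARY_OP + → 7 + 7 = 14. Stack: [7, 14]
BINARY_OP * → 7 * 14 = 98. Stack: [98]
STORE_FAST v → v=98. Stack: []
LOAD_FAST y → push 8. Stack: [8]
RETURN_VALUE → return 8.

98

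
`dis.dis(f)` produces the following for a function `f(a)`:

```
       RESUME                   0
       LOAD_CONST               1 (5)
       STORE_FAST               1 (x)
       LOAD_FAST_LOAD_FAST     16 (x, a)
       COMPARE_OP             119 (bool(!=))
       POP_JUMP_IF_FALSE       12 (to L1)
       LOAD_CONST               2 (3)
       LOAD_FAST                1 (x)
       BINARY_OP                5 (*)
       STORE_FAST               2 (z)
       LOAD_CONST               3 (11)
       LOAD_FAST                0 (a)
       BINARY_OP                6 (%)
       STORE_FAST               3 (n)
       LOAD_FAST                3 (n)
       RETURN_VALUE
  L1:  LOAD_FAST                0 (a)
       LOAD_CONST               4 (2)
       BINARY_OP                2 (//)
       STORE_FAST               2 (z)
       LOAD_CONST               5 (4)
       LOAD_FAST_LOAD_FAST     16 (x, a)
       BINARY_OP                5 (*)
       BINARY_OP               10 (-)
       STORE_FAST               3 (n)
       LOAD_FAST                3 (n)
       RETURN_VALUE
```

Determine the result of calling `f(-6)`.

LOAD_CONST → push 5. Stack: [5]
STORE_FAST x → x=5. Stack: []
LOAD_FAST_LOAD_FAST x,a → push 5,-6. Stack: [5, -6]
COMPARE_OP bool(!=) → 5 vs -6 = True. Stack: [True]
POP_JUMP_IF_FALSE → pop True; no jump. Stack: []
LOAD_CONST → push 3. Stack: [3]
LOAD_FAST x → push 5. Stack: [3, 5]
BINARY_OP * → 3 * 5 = 15. Stack: [15]
STORE_FAST z → z=15. Stack: []
LOAD_CONST → push 11. Stack: [11]
LOAD_FAST a → push -6. Stack: [11, -6]
BINARY_OP % → 11 % -6 = -1. Stack: [-1]
STORE_FAST n → n=-1. Stack: []
LOAD_FAST n → push -1. Stack: [-1]
RETURN_VALUE → return -1.

-1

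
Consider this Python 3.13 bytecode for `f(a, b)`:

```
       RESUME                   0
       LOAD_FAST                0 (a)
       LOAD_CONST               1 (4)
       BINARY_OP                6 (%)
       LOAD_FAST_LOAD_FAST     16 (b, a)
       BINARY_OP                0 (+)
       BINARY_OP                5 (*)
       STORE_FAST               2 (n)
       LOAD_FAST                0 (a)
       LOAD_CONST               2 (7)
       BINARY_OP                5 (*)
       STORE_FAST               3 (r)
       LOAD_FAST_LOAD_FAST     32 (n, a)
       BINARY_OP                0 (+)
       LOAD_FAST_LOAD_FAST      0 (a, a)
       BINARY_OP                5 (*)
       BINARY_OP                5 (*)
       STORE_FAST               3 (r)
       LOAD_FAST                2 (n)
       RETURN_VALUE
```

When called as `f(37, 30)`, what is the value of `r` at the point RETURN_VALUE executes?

142376

LOAD_FAST a → push 37. Stack: [37]
LOAD_CONST → push 4. Stack: [37, 4]
BINARY_OP % → 37 % 4 = 1. Stack: [1]
LOAD_FAST_LOAD_FAST b,a → push 30,37. Stack: [1, 30, 37]
BINARY_OP + → 30 + 37 = 67. Stack: [1, 67]
BINARY_OP * → 1 * 67 = 67. Stack: [67]
STORE_FAST n → n=67. Stack: []
LOAD_FAST a → push 37. Stack: [37]
LOAD_CONST → push 7. Stack: [37, 7]
BINARY_OP * → 37 * 7 = 259. Stack: [259]
STORE_FAST r → r=259. Stack: []
LOAD_FAST_LOAD_FAST n,a → push 67,37. Stack: [67, 37]
BINARY_OP + → 67 + 37 = 104. Stack: [104]
LOAD_FAST_LOAD_FAST a,a → push 37,37. Stack: [104, 37, 37]
BINARY_OP * → 37 * 37 = 1369. Stack: [104, 1369]
BINARY_OP * → 104 * 1369 = 142376. Stack: [142376]
STORE_FAST r → r=142376. Stack: []
LOAD_FAST n → push 67. Stack: [67]
RETURN_VALUE → return 67.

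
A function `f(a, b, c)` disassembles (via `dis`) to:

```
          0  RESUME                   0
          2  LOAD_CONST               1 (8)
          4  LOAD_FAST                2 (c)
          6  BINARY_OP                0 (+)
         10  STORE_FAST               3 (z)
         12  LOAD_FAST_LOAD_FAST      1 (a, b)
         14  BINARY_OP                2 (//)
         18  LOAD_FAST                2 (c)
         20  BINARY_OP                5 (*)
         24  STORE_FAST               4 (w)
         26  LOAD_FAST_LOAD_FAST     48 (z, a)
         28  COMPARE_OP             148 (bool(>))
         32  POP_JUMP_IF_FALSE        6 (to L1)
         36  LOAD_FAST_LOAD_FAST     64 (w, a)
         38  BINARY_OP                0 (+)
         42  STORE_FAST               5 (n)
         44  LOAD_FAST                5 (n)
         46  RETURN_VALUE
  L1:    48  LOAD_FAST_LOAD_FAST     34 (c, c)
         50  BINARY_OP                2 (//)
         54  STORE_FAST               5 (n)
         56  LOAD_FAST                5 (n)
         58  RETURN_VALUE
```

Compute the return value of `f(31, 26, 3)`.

LOAD_CONST → push 8. Stack: [8]
LOAD_FAST c → push 3. Stack: [8, 3]
BINARY_OP + → 8 + 3 = 11. Stack: [11]
STORE_FAST z → z=11. Stack: []
LOAD_FAST_LOAD_FAST a,b → push 31,26. Stack: [31, 26]
BINARY_OP // → 31 // 26 = 1. Stack: [1]
LOAD_FAST c → push 3. Stack: [1, 3]
BINARY_OP * → 1 * 3 = 3. Stack: [3]
STORE_FAST w → w=3. Stack: []
LOAD_FAST_LOAD_FAST z,a → push 11,31. Stack: [11, 31]
COMPARE_OP bool(>) → 11 vs 31 = False. Stack: [False]
POP_JUMP_IF_FALSE → pop False; jump. Stack: []
LOAD_FAST_LOAD_FAST c,c → push 3,3. Stack: [3, 3]
BINARY_OP // → 3 // 3 = 1. Stack: [1]
STORE_FAST n → n=1. Stack: []
LOAD_FAST n → push 1. Stack: [1]
RETURN_VALUE → return 1.

1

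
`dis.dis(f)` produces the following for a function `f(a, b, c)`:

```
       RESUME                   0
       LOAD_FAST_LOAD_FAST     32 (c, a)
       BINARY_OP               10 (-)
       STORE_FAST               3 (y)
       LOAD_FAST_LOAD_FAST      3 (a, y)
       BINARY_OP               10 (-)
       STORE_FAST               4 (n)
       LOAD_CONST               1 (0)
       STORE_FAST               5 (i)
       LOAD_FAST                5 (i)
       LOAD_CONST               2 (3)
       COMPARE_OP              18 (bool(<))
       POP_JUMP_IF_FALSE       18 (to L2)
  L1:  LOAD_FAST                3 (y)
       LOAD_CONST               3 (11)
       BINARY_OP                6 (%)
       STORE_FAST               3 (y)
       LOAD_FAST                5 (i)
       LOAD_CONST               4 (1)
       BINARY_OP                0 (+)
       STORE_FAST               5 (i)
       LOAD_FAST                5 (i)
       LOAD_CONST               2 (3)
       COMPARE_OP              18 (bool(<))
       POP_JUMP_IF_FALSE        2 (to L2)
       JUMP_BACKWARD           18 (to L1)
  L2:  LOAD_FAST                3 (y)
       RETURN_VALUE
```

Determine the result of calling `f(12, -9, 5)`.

4

LOAD_FAST_LOAD_FAST c,a → push 5,12. Stack: [5, 12]
BINARY_OP - → 5 - 12 = -7. Stack: [-7]
STORE_FAST y → y=-7. Stack: []
LOAD_FAST_LOAD_FAST a,y → push 12,-7. Stack: [12, -7]
BINARY_OP - → 12 - -7 = 19. Stack: [19]
STORE_FAST n → n=19. Stack: []
LOAD_CONST → push 0. Stack: [0]
STORE_FAST i → i=0. Stack: []
LOAD_FAST i → push 0. Stack: [0]
LOAD_CONST → push 3. Stack: [0, 3]
COMPARE_OP bool(<) → 0 vs 3 = True. Stack: [True]
POP_JUMP_IF_FALSE → pop True; no jump. Stack: []
LOAD_FAST y → push -7. Stack: [-7]
LOAD_CONST → push 11. Stack: [-7, 11]
BINARY_OP % → -7 % 11 = 4. Stack: [4]
STORE_FAST y → y=4. Stack: []
LOAD_FAST i → push 0. Stack: [0]
LOAD_CONST → push 1. Stack: [0, 1]
BINARY_OP + → 0 + 1 = 1. Stack: [1]
STORE_FAST i → i=1. Stack: []
LOAD_FAST i → push 1. Stack: [1]
LOAD_CONST → push 3. Stack: [1, 3]
COMPARE_OP bool(<) → 1 vs 3 = True. Stack: [True]
POP_JUMP_IF_FALSE → pop True; no jump. Stack: []
LOAD_FAST y → push 4. Stack: [4]
LOAD_CONST → push 11. Stack: [4, 11]
BINARY_OP % → 4 % 11 = 4. Stack: [4]
STORE_FAST y → y=4. Stack: []
LOAD_FAST i → push 1. Stack: [1]
LOAD_CONST → push 1. Stack: [1, 1]
BINARY_OP + → 1 + 1 = 2. Stack: [2]
STORE_FAST i → i=2. Stack: []
LOAD_FAST i → push 2. Stack: [2]
LOAD_CONST → push 3. Stack: [2, 3]
COMPARE_OP bool(<) → 2 vs 3 = True. Stack: [True]
POP_JUMP_IF_FALSE → pop True; no jump. Stack: []
LOAD_FAST y → push 4. Stack: [4]
LOAD_CONST → push 11. Stack: [4, 11]
BINARY_OP % → 4 % 11 = 4. Stack: [4]
STORE_FAST y → y=4. Stack: []
LOAD_FAST i → push 2. Stack: [2]
LOAD_CONST → push 1. Stack: [2, 1]
BINARY_OP + → 2 + 1 = 3. Stack: [3]
STORE_FAST i → i=3. Stack: []
LOAD_FAST i → push 3. Stack: [3]
LOAD_CONST → push 3. Stack: [3, 3]
COMPARE_OP bool(<) → 3 vs 3 = False. Stack: [False]
POP_JUMP_IF_FALSE → pop False; jump. Stack: []
LOAD_FAST y → push 4. Stack: [4]
RETURN_VALUE → return 4.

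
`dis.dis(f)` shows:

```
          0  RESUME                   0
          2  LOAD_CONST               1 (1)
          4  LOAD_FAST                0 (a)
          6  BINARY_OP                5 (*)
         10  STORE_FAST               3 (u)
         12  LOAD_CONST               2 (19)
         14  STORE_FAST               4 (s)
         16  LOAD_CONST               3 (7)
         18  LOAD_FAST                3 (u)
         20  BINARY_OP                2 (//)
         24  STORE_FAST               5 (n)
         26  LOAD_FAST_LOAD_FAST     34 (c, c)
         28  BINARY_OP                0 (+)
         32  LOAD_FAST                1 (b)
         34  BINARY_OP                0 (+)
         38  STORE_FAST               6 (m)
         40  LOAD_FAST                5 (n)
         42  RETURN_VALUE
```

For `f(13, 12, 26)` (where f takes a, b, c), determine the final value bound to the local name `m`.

64

LOAD_CONST → push 1. Stack: [1]
LOAD_FAST a → push 13. Stack: [1, 13]
BINARY_OP * → 1 * 13 = 13. Stack: [13]
STORE_FAST u → u=13. Stack: []
LOAD_CONST → push 19. Stack: [19]
STORE_FAST s → s=19. Stack: []
LOAD_CONST → push 7. Stack: [7]
LOAD_FAST u → push 13. Stack: [7, 13]
BINARY_OP // → 7 // 13 = 0. Stack: [0]
STORE_FAST n → n=0. Stack: []
LOAD_FAST_LOAD_FAST c,c → push 26,26. Stack: [26, 26]
BINARY_OP + → 26 + 26 = 52. Stack: [52]
LOAD_FAST b → push 12. Stack: [52, 12]
BINARY_OP + → 52 + 12 = 64. Stack: [64]
STORE_FAST m → m=64. Stack: []
LOAD_FAST n → push 0. Stack: [0]
RETURN_VALUE → return 0.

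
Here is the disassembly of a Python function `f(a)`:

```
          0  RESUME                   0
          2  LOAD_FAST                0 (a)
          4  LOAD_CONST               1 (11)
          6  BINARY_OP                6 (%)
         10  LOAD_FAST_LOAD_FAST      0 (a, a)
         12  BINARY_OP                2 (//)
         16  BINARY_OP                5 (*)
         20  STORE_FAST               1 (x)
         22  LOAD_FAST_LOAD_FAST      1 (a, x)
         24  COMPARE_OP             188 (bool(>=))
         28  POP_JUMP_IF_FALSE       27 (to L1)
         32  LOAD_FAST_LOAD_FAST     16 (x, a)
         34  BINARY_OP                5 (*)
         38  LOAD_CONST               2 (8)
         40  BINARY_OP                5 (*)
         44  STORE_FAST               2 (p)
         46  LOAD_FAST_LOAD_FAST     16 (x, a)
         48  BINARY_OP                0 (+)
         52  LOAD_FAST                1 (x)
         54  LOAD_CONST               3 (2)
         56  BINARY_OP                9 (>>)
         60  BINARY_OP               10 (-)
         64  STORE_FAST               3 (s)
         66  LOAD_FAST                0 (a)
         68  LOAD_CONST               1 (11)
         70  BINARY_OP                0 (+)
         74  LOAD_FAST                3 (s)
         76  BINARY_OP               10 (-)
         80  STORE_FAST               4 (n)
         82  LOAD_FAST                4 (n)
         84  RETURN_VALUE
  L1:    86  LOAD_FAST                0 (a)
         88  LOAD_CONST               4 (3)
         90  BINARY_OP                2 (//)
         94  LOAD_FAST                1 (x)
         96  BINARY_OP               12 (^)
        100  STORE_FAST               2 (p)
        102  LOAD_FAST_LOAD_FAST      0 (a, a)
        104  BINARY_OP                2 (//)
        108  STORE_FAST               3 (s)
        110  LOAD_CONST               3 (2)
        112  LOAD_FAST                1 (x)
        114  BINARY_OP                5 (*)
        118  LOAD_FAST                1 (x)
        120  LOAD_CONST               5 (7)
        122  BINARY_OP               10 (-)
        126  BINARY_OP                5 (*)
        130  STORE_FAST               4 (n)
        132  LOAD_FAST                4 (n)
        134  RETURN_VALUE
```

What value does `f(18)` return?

LOAD_FAST a → push 18. Stack: [18]
LOAD_CONST → push 11. Stack: [18, 11]
BINARY_OP % → 18 % 11 = 7. Stack: [7]
LOAD_FAST_LOAD_FAST a,a → push 18,18. Stack: [7, 18, 18]
BINARY_OP // → 18 // 18 = 1. Stack: [7, 1]
BINARY_OP * → 7 * 1 = 7. Stack: [7]
STORE_FAST x → x=7. Stack: []
LOAD_FAST_LOAD_FAST a,x → push 18,7. Stack: [18, 7]
COMPARE_OP bool(>=) → 18 vs 7 = True. Stack: [True]
POP_JUMP_IF_FALSE → pop True; no jump. Stack: []
LOAD_FAST_LOAD_FAST x,a → push 7,18. Stack: [7, 18]
BINARY_OP * → 7 * 18 = 126. Stack: [126]
LOAD_CONST → push 8. Stack: [126, 8]
BINARY_OP * → 126 * 8 = 1008. Stack: [1008]
STORE_FAST p → p=1008. Stack: []
LOAD_FAST_LOAD_FAST x,a → push 7,18. Stack: [7, 18]
BINARY_OP + → 7 + 18 = 25. Stack: [25]
LOAD_FAST x → push 7. Stack: [25, 7]
LOAD_CONST → push 2. Stack: [25, 7, 2]
BINARY_OP >> → 7 >> 2 = 1. Stack: [25, 1]
BINARY_OP - → 25 - 1 = 24. Stack: [24]
STORE_FAST s → s=24. Stack: []
LOAD_FAST a → push 18. Stack: [18]
LOAD_CONST → push 11. Stack: [18, 11]
BINARY_OP + → 18 + 11 = 29. Stack: [29]
LOAD_FAST s → push 24. Stack: [29, 24]
BINARY_OP - → 29 - 24 = 5. Stack: [5]
STORE_FAST n → n=5. Stack: []
LOAD_FAST n → push 5. Stack: [5]
RETURN_VALUE → return 5.

5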